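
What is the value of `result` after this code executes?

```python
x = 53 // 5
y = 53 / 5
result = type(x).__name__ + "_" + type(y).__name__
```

x is int; y is float; result = 'int_float'

'int_float'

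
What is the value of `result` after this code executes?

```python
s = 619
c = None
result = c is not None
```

s = 619; c = None; result = False

False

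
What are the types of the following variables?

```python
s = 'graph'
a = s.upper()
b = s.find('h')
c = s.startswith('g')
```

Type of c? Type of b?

startswith() returns bool; find() returns int

bool, int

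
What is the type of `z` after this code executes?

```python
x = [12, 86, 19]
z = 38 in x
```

'in' operator returns bool

bool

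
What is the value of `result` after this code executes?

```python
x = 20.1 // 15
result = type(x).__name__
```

x is float; result = 'float'

'float'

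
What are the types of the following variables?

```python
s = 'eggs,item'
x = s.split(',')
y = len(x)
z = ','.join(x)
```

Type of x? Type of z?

str.split() returns list; str.join() returns str

list, str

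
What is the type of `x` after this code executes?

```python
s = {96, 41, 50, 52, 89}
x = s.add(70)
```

set.add() returns None (mutates in place)

NoneType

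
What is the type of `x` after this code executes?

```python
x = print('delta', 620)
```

print() returns None

NoneType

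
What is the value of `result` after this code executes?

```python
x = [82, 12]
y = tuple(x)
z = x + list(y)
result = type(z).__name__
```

x is list; y is tuple; z is list; result = 'list'

'list'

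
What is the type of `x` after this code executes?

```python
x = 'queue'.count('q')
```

str.count() returns int

int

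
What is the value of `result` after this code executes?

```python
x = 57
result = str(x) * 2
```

x = 57; result = '5757'

'5757'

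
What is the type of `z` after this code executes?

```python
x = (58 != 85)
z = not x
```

'not' returns bool

bool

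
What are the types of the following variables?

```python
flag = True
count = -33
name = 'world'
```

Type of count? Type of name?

count is assigned a bare integer (no decimal point), so it is an int; name is assigned a quoted string literal, so it is a str

int, str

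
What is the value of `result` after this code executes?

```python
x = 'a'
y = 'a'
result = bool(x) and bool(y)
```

x = 'a'; y = 'a'; result = True

True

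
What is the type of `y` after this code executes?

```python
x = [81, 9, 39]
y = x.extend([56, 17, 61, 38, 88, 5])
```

list.extend() returns None

NoneType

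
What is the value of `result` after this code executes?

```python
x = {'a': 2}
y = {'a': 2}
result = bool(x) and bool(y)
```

x = {'a': 2}; y = {'a': 2}; result = True

True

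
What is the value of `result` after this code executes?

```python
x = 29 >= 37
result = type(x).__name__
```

x is bool; result = 'bool'

'bool'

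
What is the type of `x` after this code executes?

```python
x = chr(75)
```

chr() returns str (single char)

str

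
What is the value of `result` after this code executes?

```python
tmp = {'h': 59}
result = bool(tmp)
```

tmp = {'h': 59}; result = True

True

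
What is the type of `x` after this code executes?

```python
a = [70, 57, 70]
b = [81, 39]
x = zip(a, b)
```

zip() returns a zip object

zip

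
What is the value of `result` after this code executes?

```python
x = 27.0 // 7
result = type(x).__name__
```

x is float; result = 'float'

'float'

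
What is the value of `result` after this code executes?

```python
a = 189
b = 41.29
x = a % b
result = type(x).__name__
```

a is int; b is float; x is float; result = 'float'

'float'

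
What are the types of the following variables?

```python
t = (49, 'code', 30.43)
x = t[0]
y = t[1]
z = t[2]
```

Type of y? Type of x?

tuple[1] is str; tuple[0] is int

str, int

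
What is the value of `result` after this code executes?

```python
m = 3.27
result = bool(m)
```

m = 3.27; result = True

True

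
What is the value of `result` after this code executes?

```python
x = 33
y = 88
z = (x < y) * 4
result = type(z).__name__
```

x is int; y is int; z is int; result = 'int'

'int'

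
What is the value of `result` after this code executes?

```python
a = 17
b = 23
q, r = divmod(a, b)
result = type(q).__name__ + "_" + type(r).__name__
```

a is int; b is int; q is int; r is int; result = 'int_int'

'int_int'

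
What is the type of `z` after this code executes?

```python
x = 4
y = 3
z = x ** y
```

positive int ** positive int = int

int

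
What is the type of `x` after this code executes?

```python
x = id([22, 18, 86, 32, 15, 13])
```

id() returns int

int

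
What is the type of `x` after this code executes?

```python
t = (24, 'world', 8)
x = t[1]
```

Index 1 of tuple is a str literal

str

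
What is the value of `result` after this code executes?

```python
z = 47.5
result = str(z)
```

z = 47.5; result = '47.5'

'47.5'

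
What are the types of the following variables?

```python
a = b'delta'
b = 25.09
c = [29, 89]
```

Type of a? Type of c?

a is assigned a bytes literal (b'...' prefix); c is assigned a list literal (square brackets)

bytes, list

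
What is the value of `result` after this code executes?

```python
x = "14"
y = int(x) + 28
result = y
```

x = '14'; y = 42; result = 42

42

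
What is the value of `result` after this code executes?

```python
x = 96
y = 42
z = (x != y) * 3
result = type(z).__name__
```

x is int; y is int; z is int; result = 'int'

'int'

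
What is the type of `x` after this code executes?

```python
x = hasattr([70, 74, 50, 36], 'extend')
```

hasattr() returns bool

bool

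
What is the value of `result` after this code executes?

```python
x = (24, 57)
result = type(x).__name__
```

x is tuple; result = 'tuple'

'tuple'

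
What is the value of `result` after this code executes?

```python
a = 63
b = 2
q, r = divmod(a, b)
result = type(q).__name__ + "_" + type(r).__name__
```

a is int; b is int; q is int; r is int; result = 'int_int'

'int_int'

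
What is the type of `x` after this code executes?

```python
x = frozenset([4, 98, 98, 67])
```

frozenset() returns frozenset

frozenset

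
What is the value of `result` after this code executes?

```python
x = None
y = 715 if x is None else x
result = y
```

x = None; y = 715; result = 715

715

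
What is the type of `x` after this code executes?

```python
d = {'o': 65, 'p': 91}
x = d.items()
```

dict.items() returns dict_items view

dict_items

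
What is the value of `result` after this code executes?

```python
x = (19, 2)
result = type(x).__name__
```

x is tuple; result = 'tuple'

'tuple'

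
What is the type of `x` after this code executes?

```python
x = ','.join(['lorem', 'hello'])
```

str.join() returns str

str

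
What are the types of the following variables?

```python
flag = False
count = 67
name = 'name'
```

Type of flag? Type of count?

flag is assigned the constant False, which has type bool; count is assigned a bare integer (no decimal point), so it is an int

bool, int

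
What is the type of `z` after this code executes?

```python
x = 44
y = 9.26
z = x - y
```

int - float = float

float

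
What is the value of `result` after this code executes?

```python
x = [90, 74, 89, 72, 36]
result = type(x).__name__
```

x is list; result = 'list'

'list'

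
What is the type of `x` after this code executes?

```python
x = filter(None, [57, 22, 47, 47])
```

filter() returns a filter object

filter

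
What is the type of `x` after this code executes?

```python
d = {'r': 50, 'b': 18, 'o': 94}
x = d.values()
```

.values() returns dict_values view

dict_values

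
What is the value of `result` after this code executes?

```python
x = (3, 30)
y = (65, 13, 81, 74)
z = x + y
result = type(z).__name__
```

x is tuple; y is tuple; z is tuple; result = 'tuple'

'tuple'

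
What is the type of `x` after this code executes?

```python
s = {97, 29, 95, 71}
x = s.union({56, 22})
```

set.union() returns a new set

set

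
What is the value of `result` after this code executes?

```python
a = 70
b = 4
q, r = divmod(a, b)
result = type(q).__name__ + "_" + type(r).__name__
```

a is int; b is int; q is int; r is int; result = 'int_int'

'int_int'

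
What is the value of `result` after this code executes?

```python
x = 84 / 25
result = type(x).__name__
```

x is float; result = 'float'

'float'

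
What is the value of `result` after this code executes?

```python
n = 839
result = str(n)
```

n = 839; result = '839'

'839'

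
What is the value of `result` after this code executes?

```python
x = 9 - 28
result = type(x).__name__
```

x is int; result = 'int'

'int'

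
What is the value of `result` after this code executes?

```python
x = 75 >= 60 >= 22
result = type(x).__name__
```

x is bool; result = 'bool'

'bool'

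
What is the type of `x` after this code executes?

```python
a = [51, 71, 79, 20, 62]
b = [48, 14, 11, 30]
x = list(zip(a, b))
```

list(zip()) returns a list of tuples

list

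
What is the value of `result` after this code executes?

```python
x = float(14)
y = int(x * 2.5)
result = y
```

x = 14.0; y = 35; result = 35

35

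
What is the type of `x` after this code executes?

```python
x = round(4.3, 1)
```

round() with decimal places returns float

float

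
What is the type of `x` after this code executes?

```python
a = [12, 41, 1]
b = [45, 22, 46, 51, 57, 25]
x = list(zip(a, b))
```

list(zip()) returns a list of tuples

list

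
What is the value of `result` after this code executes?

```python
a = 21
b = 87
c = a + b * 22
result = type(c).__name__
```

a is int; b is int; c is int; result = 'int'

'int'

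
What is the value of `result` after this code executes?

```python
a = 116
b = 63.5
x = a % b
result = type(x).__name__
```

a is int; b is float; x is float; result = 'float'

'float'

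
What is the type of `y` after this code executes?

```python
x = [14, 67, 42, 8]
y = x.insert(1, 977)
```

list.insert() returns None

NoneType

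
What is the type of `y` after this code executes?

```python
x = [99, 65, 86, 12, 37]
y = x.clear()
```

list.clear() returns None

NoneType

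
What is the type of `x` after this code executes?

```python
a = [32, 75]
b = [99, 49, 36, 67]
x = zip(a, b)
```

zip() returns a zip object

zip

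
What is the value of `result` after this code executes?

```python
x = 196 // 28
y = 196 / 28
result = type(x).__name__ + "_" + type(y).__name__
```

x is int; y is float; result = 'int_float'

'int_float'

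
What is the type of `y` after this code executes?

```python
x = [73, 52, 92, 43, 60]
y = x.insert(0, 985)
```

list.insert() returns None

NoneType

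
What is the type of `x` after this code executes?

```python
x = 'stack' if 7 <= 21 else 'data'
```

Both branches of conditional are str

str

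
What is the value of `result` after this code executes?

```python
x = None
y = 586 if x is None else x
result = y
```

x = None; y = 586; result = 586

586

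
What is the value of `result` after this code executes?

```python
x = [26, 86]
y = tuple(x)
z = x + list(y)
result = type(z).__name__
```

x is list; y is tuple; z is list; result = 'list'

'list'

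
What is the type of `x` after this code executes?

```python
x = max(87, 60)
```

max() of ints returns int

int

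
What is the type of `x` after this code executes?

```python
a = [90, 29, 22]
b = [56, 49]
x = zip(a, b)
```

zip() returns a zip object

zip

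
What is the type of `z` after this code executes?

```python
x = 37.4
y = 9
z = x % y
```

float % int = float

float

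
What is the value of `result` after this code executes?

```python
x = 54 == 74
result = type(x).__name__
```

x is bool; result = 'bool'

'bool'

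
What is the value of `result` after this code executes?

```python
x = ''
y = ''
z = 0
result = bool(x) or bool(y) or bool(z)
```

x = ''; y = ''; z = 0; result = False

False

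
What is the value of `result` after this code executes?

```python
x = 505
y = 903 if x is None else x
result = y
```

x = 505; y = 505; result = 505

505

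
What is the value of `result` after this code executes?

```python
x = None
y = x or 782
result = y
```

x = None; y = 782; result = 782

782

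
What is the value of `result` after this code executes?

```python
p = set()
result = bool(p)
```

p = set(); result = False

False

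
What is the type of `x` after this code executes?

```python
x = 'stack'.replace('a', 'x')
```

str.replace() returns str

str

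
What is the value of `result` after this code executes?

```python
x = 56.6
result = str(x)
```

x = 56.6; result = '56.6'

'56.6'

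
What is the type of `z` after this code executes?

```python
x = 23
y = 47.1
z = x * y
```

int * float = float

float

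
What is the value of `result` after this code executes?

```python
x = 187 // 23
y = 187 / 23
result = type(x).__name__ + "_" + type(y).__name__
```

x is int; y is float; result = 'int_float'

'int_float'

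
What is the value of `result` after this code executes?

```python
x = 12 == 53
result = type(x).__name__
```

x is bool; result = 'bool'

'bool'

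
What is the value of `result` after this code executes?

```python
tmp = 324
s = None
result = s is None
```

tmp = 324; s = None; result = True

True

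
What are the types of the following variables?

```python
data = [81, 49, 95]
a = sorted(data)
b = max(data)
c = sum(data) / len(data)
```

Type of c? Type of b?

int / int = float; max of ints returns int

float, int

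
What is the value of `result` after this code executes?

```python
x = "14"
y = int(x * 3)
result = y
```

x = '14'; y = 141414; result = 141414

141414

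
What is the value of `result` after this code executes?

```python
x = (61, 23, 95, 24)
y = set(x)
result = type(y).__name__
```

x is tuple; y is set; result = 'set'

'set'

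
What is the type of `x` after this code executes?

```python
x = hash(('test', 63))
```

hash() returns int

int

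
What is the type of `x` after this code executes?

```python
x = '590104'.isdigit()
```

str.isdigit() returns bool

bool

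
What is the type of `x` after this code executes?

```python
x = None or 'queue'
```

'or' with None returns the other truthy value (str)

str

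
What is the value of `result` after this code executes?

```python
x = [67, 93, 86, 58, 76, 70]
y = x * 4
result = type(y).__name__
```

x is list; y is list; result = 'list'

'list'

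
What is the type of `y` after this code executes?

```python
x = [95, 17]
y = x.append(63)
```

list.append() returns None (mutates in place)

NoneType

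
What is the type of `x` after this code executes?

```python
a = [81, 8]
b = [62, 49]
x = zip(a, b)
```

zip() returns a zip object

zip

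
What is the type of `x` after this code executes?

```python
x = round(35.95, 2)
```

round() with decimal places returns float

float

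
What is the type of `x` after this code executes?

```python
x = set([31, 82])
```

set() constructor returns set

set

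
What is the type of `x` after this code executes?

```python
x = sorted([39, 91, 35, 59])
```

sorted() always returns list

list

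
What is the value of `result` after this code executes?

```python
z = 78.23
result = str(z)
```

z = 78.23; result = '78.23'

'78.23'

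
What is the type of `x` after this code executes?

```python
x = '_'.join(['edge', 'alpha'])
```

str.join() returns str

str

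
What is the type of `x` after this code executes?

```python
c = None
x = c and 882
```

'and' returns first falsy value (None)

NoneType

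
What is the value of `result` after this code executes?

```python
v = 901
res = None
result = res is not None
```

v = 901; res = None; result = False

False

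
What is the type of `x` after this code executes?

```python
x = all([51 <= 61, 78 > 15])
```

all() returns bool

bool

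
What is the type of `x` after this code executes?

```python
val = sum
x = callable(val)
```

callable() returns bool

bool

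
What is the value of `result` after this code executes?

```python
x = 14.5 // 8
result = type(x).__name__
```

x is float; result = 'float'

'float'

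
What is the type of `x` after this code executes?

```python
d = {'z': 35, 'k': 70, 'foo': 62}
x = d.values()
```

.values() returns dict_values view

dict_values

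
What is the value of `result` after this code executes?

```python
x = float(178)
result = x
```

x = 178.0; result = 178.0

178.0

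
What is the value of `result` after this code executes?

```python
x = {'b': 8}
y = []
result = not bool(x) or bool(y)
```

x = {'b': 8}; y = []; result = False

False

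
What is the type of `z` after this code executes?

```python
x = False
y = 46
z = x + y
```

bool + int = int (bool is subclass of int)

int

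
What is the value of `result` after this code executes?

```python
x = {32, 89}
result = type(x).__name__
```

x is set; result = 'set'

'set'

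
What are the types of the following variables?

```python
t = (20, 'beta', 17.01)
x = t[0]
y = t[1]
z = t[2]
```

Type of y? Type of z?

tuple[1] is str; tuple[2] is float

str, float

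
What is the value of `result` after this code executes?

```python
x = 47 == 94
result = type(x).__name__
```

x is bool; result = 'bool'

'bool'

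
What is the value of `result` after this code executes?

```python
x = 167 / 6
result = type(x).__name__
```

x is float; result = 'float'

'float'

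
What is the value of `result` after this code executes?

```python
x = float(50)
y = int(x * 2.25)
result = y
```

x = 50.0; y = 112; result = 112

112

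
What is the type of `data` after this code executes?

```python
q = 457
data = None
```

None has type NoneType

NoneType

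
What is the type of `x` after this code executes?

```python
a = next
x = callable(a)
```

callable() returns bool

bool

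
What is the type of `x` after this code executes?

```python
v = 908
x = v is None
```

'is' comparison returns bool

bool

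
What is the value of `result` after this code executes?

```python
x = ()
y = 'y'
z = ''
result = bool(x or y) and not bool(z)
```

x = (); y = 'y'; z = ''; result = True

True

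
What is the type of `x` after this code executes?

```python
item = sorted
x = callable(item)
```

callable() returns bool

bool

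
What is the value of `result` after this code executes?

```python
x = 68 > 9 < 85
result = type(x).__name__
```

x is bool; result = 'bool'

'bool'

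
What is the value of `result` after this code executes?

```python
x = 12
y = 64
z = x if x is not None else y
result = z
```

x = 12; y = 64; z = 12; result = 12

12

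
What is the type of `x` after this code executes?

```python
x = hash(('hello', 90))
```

hash() returns int

int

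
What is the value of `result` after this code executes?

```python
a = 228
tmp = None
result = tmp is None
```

a = 228; tmp = None; result = True

True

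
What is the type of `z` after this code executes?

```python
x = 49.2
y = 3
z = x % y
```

float % int = float

float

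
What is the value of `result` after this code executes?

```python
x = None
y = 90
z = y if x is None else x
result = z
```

x = None; y = 90; z = 90; result = 90

90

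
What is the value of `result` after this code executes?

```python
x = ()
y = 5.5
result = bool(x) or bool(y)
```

x = (); y = 5.5; result = True

True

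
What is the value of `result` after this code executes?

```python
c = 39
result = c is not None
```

c = 39; result = True

True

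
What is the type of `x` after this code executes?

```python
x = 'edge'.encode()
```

str.encode() returns bytes

bytes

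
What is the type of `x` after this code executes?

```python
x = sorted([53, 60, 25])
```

sorted() always returns list

list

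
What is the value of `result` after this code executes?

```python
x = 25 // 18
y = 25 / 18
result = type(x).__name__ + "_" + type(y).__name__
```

x is int; y is float; result = 'int_float'

'int_float'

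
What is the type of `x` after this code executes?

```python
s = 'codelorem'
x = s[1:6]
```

Slicing a str returns str

str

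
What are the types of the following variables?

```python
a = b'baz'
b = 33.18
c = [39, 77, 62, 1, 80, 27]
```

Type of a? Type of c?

a is assigned a bytes literal (b'...' prefix); c is assigned a list literal (square brackets)

bytes, list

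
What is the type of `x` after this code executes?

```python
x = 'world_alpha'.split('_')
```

str.split() returns list

list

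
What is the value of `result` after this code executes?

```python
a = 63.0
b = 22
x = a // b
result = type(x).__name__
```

a is float; b is int; x is float; result = 'float'

'float'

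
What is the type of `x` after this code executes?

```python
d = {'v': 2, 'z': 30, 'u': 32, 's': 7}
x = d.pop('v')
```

dict.pop() returns the value

int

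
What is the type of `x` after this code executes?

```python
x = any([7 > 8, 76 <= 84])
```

any() returns bool

bool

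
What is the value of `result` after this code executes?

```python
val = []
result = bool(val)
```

val = []; result = False

False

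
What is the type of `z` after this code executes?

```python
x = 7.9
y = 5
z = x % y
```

float % int = float

float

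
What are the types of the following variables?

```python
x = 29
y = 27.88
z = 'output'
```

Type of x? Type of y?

x is assigned a bare integer (no decimal point), so it is an int; y is assigned a number with a decimal point, so it is a float

int, float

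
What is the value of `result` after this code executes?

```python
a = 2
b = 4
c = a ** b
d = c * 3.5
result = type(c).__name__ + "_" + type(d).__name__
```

a is int; b is int; c is int; d is float; result = 'int_float'

'int_float'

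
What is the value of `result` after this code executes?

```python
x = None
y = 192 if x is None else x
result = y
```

x = None; y = 192; result = 192

192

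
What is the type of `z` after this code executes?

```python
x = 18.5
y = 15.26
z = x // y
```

float // float = float

float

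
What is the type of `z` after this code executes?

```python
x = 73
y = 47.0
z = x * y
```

int * float = float

float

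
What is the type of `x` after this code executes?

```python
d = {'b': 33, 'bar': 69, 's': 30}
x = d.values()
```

.values() returns dict_values view

dict_values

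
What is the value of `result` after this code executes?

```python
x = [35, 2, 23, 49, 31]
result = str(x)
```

x = [35, 2, 23, 49, 31]; result = '[35, 2, 23, 49, 31]'

'[35, 2, 23, 49, 31]'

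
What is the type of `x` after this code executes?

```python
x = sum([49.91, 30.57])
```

sum() of floats returns float

float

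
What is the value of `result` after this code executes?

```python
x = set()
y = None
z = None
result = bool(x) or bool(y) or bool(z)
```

x = set(); y = None; z = None; result = False

False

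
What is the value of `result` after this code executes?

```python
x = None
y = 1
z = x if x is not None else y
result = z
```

x = None; y = 1; z = 1; result = 1

1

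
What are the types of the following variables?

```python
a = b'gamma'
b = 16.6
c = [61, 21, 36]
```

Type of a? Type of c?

a is assigned a bytes literal (b'...' prefix); c is assigned a list literal (square brackets)

bytes, list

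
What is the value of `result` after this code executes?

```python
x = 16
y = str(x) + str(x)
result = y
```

x = 16; y = '1616'; result = '1616'

'1616'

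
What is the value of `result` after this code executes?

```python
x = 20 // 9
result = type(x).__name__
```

x is int; result = 'int'

'int'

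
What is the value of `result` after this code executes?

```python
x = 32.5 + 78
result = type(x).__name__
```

x is float; result = 'float'

'float'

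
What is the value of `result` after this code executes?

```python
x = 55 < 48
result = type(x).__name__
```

x is bool; result = 'bool'

'bool'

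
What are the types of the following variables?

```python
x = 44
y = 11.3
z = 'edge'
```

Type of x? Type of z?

x is assigned a bare integer (no decimal point), so it is an int; z is assigned a quoted string literal, so it is a str

int, str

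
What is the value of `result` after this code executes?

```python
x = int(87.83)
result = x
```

x = 87; result = 87

87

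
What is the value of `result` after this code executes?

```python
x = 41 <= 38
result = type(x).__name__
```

x is bool; result = 'bool'

'bool'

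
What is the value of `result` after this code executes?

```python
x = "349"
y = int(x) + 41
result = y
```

x = '349'; y = 390; result = 390

390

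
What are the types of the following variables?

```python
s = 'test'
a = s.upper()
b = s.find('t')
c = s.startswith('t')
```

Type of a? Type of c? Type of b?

upper() returns str; startswith() returns bool; find() returns int

str, bool, int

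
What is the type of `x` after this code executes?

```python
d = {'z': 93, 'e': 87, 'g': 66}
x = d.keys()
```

.keys() returns dict_keys view

dict_keys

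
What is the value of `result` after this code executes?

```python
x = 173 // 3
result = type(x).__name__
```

x is int; result = 'int'

'int'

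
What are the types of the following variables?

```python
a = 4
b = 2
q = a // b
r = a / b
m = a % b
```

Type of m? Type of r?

% of ints returns int; / returns float

int, float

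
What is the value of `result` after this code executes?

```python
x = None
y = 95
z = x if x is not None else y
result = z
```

x = None; y = 95; z = 95; result = 95

95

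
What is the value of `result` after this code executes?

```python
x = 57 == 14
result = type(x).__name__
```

x is bool; result = 'bool'

'bool'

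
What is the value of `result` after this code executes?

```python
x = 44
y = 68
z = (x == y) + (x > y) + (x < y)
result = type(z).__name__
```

x is int; y is int; z is int; result = 'int'

'int'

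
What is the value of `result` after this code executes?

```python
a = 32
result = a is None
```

a = 32; result = False

False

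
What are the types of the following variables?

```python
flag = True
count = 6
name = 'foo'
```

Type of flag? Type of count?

flag is assigned the constant True, which has type bool; count is assigned a bare integer (no decimal point), so it is an int

bool, int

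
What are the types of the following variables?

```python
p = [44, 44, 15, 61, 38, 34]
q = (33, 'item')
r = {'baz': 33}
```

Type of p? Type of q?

p is assigned a list literal (square brackets); q is assigned a tuple (parenthesized, comma-separated values)

list, tuple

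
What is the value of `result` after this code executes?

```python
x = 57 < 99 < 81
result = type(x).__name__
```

x is bool; result = 'bool'

'bool'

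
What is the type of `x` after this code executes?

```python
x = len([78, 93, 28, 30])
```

len() always returns int

int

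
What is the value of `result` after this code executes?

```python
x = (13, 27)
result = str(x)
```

x = (13, 27); result = '(13, 27)'

'(13, 27)'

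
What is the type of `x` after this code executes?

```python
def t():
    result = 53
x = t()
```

Function without return returns None

NoneType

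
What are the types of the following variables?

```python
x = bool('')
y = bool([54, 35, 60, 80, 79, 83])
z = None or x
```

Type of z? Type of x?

None or bool returns the bool; bool() returns bool

bool, bool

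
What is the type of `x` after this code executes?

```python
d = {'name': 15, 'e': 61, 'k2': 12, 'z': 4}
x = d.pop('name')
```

dict.pop() returns the value

int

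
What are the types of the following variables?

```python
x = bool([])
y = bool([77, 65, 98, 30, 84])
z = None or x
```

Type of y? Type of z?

bool() returns bool; None or bool returns the bool

bool, bool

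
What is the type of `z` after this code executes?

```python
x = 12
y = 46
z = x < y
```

Comparison returns bool

bool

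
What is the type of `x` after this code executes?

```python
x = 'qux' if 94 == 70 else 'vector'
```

Both branches of conditional are str

str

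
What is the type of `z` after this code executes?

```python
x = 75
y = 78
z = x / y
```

int / int = float

float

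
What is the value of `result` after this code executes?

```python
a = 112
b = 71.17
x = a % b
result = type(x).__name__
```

a is int; b is float; x is float; result = 'float'

'float'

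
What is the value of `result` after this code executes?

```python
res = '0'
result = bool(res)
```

res = '0'; result = True

True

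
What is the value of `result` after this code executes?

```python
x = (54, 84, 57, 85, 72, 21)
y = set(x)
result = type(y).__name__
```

x is tuple; y is set; result = 'set'

'set'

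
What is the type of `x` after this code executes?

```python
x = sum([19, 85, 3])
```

sum() of ints returns int

int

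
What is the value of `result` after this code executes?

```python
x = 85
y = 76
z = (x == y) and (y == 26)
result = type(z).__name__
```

x is int; y is int; z is bool; result = 'bool'

'bool'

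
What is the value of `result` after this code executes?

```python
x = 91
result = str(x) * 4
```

x = 91; result = '91919191'

'91919191'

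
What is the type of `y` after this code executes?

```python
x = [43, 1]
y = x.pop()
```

list.pop() returns the popped element

int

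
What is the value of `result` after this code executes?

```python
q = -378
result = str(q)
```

q = -378; result = '-378'

'-378'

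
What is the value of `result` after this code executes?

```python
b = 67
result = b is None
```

b = 67; result = False

False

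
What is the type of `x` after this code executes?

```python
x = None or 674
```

'or' with None returns the other truthy value

int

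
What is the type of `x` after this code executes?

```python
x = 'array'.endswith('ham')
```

str.endswith() returns bool

bool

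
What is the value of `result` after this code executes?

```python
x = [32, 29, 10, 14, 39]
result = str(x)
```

x = [32, 29, 10, 14, 39]; result = '[32, 29, 10, 14, 39]'

'[32, 29, 10, 14, 39]'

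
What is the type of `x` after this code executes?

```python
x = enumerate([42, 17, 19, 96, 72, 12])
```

enumerate() returns an enumerate object

enumerate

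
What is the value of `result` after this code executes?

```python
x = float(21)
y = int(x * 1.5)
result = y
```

x = 21.0; y = 31; result = 31

31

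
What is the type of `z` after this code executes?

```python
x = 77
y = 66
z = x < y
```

Comparison returns bool

bool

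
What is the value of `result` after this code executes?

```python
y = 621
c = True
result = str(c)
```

y = 621; c = True; result = 'True'

'True'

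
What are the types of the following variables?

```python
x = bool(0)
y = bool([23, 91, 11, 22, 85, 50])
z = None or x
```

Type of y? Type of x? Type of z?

bool() returns bool; bool() returns bool; None or bool returns the bool

bool, bool, bool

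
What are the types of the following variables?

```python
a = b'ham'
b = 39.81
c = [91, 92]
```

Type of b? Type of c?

b is assigned a number with a decimal point, so it is a float; c is assigned a list literal (square brackets)

float, list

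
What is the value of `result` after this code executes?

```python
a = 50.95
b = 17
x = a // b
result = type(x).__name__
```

a is float; b is int; x is float; result = 'float'

'float'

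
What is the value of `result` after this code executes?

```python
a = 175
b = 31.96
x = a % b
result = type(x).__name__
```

a is int; b is float; x is float; result = 'float'

'float'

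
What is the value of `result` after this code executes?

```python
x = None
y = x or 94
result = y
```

x = None; y = 94; result = 94

94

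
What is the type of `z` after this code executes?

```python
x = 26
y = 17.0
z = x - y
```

int - float = float

float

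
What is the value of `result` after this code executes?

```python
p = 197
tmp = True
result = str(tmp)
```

p = 197; tmp = True; result = 'True'

'True'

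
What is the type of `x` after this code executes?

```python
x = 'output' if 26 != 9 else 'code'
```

Both branches of conditional are str

str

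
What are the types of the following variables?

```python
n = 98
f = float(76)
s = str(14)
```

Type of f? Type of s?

f is assigned the result of calling float(), which returns a float; s is assigned the result of calling str(), which returns a str

float, str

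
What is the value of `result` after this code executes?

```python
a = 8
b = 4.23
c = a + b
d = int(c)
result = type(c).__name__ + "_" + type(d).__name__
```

a is int; b is float; c is float; d is int; result = 'float_int'

'float_int'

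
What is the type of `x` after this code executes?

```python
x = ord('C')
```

ord() returns int (code point)

int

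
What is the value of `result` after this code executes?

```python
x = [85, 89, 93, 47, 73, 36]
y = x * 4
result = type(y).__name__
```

x is list; y is list; result = 'list'

'list'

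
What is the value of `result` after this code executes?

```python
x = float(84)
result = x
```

x = 84.0; result = 84.0

84.0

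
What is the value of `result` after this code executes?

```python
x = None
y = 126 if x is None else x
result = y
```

x = None; y = 126; result = 126

126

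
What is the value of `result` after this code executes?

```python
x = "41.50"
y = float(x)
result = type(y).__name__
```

x is str; y is float; result = 'float'

'float'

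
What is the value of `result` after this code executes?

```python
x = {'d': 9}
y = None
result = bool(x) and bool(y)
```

x = {'d': 9}; y = None; result = False

False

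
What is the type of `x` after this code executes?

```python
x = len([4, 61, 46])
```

len() always returns int

int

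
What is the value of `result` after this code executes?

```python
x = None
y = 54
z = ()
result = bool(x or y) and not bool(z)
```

x = None; y = 54; z = (); result = True

True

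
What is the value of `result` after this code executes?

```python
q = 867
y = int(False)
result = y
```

q = 867; y = 0; result = 0

0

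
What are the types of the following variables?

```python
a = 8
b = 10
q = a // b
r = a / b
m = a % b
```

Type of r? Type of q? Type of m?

/ returns float; // returns int; % of ints returns int

float, int, int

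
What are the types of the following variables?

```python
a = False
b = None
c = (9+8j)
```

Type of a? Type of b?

a is assigned the constant False, which has type bool; b is assigned None, whose type is NoneType

bool, NoneType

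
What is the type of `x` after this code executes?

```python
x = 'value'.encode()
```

str.encode() returns bytes

bytes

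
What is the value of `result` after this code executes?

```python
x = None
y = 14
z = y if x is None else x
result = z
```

x = None; y = 14; z = 14; result = 14

14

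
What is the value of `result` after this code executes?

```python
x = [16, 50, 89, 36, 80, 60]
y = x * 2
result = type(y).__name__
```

x is list; y is list; result = 'list'

'list'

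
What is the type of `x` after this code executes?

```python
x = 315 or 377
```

'or' returns first truthy value (int)

int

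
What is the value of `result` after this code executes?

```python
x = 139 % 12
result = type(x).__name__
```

x is int; result = 'int'

'int'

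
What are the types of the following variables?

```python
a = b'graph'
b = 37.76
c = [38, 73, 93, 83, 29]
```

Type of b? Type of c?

b is assigned a number with a decimal point, so it is a float; c is assigned a list literal (square brackets)

float, list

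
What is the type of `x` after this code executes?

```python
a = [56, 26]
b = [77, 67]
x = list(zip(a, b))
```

list(zip()) returns a list of tuples

list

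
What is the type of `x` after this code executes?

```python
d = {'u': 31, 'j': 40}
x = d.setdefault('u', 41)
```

dict.setdefault() returns the (existing or default) value

int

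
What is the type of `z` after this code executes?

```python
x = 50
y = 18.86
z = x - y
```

int - float = float

float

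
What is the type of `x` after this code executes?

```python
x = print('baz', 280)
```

print() returns None

NoneType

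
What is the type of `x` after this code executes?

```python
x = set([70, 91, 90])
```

set() constructor returns set

set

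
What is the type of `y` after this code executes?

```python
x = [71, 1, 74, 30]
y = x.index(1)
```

list.index() returns int

int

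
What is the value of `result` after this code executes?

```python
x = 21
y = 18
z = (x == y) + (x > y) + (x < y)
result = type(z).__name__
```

x is int; y is int; z is int; result = 'int'

'int'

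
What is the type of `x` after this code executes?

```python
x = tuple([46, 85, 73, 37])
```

tuple() constructor returns tuple

tuple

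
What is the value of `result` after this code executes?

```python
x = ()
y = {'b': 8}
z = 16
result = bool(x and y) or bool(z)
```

x = (); y = {'b': 8}; z = 16; result = True

True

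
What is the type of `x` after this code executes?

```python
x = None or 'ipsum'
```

'or' with None returns the other truthy value (str)

str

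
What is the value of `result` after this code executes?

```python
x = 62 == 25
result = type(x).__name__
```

x is bool; result = 'bool'

'bool'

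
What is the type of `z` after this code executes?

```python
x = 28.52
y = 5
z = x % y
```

float % int = float

float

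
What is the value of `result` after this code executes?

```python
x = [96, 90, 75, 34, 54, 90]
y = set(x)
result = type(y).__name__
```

x is list; y is set; result = 'set'

'set'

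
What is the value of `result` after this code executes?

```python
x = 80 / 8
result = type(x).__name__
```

x is float; result = 'float'

'float'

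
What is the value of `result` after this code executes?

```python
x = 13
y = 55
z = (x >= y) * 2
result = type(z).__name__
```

x is int; y is int; z is int; result = 'int'

'int'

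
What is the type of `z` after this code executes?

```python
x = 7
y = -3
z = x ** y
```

int ** negative = float

float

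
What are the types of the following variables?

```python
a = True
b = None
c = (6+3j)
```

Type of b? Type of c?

b is assigned None, whose type is NoneType; c is assigned (6+3j), an int plus an imaginary literal (j suffix), which evaluates to complex

NoneType, complex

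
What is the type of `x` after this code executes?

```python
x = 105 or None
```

'or' returns first truthy value

int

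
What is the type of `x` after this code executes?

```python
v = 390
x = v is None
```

'is' comparison returns bool

bool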